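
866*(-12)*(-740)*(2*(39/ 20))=29991312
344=344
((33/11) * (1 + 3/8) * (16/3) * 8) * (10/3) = 1760/3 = 586.67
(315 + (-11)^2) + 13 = 449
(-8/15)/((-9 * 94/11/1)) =44/6345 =0.01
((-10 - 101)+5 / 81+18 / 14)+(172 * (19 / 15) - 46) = 176377 / 2835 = 62.21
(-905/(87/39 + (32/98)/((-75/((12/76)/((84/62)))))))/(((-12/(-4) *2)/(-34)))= 1916812625/833603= 2299.43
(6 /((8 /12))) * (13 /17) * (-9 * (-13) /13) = 1053 /17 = 61.94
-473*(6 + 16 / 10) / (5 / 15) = -53922 / 5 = -10784.40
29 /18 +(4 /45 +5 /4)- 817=-16281 /20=-814.05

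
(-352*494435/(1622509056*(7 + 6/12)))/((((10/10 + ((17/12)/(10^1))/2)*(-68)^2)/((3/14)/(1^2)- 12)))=299133175/8787086518896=0.00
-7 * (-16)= 112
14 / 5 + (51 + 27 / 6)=583 / 10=58.30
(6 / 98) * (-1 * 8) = -24 / 49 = -0.49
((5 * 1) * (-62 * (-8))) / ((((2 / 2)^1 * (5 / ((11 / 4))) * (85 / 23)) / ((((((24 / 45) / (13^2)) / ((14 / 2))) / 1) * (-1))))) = -250976 / 1508325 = -0.17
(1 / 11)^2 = 1 / 121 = 0.01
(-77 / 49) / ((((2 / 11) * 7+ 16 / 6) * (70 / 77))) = -3993 / 9100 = -0.44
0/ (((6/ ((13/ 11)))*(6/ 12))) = 0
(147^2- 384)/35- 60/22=46485/77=603.70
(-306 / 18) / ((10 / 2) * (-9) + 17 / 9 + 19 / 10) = 1530 / 3709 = 0.41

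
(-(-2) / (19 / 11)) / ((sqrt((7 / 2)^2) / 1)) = 44 / 133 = 0.33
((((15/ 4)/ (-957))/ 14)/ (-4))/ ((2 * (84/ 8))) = 5/ 1500576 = 0.00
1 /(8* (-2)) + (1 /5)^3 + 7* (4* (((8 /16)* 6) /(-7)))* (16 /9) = -128327 /6000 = -21.39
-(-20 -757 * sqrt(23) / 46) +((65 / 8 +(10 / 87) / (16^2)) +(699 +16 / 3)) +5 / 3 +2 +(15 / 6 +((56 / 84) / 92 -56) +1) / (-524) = 757 * sqrt(23) / 46 +8234135875 / 11184256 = 815.15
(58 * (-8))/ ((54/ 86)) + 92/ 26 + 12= -253922/ 351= -723.42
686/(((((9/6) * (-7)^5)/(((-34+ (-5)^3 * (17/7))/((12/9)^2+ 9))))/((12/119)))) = 20016/232897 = 0.09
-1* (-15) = 15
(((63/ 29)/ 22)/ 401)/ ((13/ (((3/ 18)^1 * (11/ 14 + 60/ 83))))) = 5259/ 1104196808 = 0.00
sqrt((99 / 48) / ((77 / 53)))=sqrt(1113) / 28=1.19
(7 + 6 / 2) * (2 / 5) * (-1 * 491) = -1964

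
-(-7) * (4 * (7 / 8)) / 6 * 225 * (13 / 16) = 47775 / 64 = 746.48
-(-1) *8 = 8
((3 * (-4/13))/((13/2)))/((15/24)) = -192/845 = -0.23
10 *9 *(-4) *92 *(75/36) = -69000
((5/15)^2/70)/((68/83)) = 83/42840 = 0.00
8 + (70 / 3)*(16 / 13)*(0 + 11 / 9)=15128 / 351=43.10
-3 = -3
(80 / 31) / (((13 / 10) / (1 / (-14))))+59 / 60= 142439 / 169260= 0.84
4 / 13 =0.31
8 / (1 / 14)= 112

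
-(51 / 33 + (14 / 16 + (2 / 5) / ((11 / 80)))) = -469 / 88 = -5.33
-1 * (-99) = 99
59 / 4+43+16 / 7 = 1681 / 28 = 60.04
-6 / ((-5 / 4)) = 4.80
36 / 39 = 12 / 13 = 0.92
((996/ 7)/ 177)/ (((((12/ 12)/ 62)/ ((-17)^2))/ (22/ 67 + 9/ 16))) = 710135135/ 55342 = 12831.76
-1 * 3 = -3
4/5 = 0.80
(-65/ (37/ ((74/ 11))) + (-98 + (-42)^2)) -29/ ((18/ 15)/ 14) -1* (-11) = 43786/ 33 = 1326.85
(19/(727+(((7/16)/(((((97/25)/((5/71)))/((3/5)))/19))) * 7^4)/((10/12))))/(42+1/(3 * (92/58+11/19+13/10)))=14990257974/32807636549039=0.00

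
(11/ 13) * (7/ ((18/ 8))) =308/ 117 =2.63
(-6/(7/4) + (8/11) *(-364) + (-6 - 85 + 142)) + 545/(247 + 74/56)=-115086093/535381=-214.96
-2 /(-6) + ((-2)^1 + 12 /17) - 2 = -151 /51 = -2.96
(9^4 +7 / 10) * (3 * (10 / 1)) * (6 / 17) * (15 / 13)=17716590 / 221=80165.57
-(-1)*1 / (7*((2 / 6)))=3 / 7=0.43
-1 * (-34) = 34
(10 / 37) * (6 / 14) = 30 / 259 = 0.12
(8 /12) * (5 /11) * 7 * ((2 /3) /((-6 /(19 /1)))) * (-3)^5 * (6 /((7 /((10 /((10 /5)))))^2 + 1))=897750 /407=2205.77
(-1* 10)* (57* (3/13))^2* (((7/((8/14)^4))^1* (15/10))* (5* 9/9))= -851955.70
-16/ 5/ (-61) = 16/ 305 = 0.05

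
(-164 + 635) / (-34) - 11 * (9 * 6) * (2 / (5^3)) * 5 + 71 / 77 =-3956509 / 65450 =-60.45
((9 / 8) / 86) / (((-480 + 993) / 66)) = 0.00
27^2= 729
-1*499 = -499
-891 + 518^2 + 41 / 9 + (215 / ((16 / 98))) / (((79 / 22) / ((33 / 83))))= 63163587709 / 236052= 267583.36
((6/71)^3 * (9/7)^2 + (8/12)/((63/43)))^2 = 46627843897214596/224217641855160009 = 0.21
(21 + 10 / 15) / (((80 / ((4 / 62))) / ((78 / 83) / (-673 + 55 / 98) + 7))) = 497635775 / 4069395048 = 0.12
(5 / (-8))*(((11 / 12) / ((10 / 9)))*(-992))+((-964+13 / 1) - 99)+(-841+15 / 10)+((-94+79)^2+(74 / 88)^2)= -2230839 / 1936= -1152.29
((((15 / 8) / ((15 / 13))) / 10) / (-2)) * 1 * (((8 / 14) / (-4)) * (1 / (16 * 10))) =0.00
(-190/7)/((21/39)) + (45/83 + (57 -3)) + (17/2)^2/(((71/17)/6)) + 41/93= 5820457261/53708802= 108.37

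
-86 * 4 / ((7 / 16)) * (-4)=22016 / 7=3145.14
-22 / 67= -0.33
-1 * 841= -841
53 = 53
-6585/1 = -6585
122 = 122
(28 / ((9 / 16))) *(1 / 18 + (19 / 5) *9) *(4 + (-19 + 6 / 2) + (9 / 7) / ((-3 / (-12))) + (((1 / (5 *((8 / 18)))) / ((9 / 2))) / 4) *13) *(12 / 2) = -45110456 / 675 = -66830.31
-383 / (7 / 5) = -1915 / 7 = -273.57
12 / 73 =0.16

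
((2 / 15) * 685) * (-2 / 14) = -274 / 21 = -13.05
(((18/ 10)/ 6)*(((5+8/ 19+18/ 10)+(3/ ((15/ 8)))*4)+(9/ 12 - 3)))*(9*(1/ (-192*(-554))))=38889/ 134732800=0.00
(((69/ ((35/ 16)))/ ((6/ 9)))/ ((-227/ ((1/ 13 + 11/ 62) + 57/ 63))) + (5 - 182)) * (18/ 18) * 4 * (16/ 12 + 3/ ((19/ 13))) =-1022253683916/ 425844055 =-2400.54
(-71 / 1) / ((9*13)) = -0.61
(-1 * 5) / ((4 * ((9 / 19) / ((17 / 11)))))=-4.08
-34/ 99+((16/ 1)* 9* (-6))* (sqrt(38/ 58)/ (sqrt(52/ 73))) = -432* sqrt(522899)/ 377 - 34/ 99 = -828.96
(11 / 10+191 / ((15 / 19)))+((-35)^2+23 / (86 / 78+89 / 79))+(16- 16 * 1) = 152299739 / 103020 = 1478.35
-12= -12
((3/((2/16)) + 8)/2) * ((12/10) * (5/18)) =16/3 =5.33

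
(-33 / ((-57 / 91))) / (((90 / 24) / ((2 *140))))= 224224 / 57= 3933.75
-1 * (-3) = 3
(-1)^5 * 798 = -798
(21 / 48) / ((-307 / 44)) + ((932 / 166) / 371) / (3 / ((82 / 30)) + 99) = -606710761 / 9699240726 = -0.06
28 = 28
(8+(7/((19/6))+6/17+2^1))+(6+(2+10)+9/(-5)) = 28.76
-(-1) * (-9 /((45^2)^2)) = -1 /455625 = -0.00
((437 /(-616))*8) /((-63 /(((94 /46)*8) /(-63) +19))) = 515945 /305613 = 1.69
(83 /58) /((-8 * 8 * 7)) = -83 /25984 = -0.00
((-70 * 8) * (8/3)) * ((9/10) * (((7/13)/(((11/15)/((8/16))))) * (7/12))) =-41160/143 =-287.83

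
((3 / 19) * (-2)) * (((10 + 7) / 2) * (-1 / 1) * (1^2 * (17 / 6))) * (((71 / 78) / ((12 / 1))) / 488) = 20519 / 17357184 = 0.00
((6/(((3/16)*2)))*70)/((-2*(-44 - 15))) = 9.49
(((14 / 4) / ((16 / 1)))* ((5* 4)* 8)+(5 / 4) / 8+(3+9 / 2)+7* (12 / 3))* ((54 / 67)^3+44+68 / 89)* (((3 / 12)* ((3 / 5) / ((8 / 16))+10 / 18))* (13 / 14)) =16755422430227 / 12848595360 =1304.07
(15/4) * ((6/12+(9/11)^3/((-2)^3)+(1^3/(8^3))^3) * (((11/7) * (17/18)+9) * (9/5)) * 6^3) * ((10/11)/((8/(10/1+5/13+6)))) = 8785022202359631315/715289759055872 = 12281.77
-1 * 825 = -825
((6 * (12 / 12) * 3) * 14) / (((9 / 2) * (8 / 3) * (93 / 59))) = 413 / 31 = 13.32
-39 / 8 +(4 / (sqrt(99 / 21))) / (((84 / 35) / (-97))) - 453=-3663 / 8 - 485 * sqrt(231) / 99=-532.33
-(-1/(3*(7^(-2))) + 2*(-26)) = 205/3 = 68.33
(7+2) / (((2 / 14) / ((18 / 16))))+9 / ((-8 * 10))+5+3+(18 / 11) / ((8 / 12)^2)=72551 / 880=82.44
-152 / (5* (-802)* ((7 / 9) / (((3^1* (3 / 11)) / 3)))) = 2052 / 154385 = 0.01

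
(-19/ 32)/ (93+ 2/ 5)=-0.01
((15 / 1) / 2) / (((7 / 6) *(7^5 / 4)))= 180 / 117649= 0.00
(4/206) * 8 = 16/103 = 0.16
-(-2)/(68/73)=73/34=2.15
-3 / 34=-0.09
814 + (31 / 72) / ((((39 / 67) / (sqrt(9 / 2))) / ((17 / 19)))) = 35309 * sqrt(2) / 35568 + 814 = 815.40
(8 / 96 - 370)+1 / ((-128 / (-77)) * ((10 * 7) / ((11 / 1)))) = -1420117 / 3840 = -369.82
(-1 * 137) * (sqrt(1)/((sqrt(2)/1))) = -137 * sqrt(2)/2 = -96.87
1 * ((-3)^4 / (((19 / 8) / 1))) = 648 / 19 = 34.11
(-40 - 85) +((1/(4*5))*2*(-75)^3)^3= -600677490235375/8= -75084686279421.88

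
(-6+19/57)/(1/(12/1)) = -68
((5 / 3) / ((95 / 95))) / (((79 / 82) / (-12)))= -1640 / 79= -20.76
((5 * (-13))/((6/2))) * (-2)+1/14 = 1823/42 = 43.40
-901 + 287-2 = -616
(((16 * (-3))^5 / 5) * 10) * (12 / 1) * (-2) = 12230590464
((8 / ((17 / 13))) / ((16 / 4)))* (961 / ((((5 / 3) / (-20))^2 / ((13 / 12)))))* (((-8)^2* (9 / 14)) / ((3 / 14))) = 748380672 / 17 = 44022392.47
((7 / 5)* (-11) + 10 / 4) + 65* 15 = 9621 / 10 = 962.10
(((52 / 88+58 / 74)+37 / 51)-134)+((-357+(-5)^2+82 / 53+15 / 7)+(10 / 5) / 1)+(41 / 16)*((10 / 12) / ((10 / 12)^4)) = -436813016998 / 962605875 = -453.78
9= 9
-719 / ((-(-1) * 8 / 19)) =-1707.62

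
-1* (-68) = 68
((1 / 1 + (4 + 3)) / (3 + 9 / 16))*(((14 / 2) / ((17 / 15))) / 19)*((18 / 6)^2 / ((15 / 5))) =13440 / 6137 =2.19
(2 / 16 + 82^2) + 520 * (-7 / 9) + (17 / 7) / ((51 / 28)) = 455113 / 72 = 6321.01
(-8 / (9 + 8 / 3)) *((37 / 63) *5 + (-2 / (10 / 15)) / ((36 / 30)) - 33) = 16412 / 735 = 22.33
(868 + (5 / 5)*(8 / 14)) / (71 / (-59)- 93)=-179360 / 19453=-9.22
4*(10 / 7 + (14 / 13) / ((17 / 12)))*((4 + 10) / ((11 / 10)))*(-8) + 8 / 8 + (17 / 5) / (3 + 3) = -64896943 / 72930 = -889.85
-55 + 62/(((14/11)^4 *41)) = -42860169/787528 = -54.42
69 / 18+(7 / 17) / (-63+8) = 3.83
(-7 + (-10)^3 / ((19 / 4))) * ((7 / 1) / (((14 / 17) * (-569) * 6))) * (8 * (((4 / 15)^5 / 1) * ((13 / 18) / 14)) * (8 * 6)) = 0.01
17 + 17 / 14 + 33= 717 / 14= 51.21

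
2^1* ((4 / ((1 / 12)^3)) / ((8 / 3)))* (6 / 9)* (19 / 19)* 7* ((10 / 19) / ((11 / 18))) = 4354560 / 209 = 20835.22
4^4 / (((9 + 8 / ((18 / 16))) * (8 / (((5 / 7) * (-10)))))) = -2880 / 203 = -14.19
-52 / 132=-13 / 33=-0.39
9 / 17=0.53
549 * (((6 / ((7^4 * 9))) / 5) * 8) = 2928 / 12005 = 0.24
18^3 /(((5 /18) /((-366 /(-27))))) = 1423008 /5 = 284601.60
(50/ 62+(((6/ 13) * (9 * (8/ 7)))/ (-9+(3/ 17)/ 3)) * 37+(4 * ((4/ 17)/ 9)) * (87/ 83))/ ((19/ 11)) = -46742069627/ 4310806773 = -10.84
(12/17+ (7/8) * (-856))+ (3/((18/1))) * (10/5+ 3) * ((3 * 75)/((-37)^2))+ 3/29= -1009748329/1349834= -748.05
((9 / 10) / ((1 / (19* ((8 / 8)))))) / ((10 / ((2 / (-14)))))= -171 / 700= -0.24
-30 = -30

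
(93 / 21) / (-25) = -31 / 175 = -0.18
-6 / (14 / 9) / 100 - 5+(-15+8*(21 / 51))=-199259 / 11900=-16.74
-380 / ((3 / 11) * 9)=-4180 / 27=-154.81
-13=-13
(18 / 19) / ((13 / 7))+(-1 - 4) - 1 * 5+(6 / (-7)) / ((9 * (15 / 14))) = -106468 / 11115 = -9.58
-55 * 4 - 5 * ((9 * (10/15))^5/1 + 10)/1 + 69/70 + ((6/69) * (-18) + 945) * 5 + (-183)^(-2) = -1856471520997/53917290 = -34431.84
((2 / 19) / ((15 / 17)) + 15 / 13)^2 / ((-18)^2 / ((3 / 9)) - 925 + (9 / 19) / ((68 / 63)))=1513006052 / 44281215225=0.03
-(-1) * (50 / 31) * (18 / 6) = 150 / 31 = 4.84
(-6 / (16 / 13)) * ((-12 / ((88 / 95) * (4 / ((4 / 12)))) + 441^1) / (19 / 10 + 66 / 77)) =-52843245 / 67936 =-777.84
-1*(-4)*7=28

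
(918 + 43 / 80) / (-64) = -73483 / 5120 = -14.35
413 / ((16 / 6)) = 1239 / 8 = 154.88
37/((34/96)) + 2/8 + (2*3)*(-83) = -26743/68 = -393.28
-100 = -100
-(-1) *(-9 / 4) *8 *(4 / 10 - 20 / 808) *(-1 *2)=6822 / 505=13.51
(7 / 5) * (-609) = -4263 / 5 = -852.60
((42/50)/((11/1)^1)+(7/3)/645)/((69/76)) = 0.09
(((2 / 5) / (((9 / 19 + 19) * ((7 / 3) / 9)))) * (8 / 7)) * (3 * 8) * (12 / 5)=1181952 / 226625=5.22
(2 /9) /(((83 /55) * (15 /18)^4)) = 3168 /10375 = 0.31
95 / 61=1.56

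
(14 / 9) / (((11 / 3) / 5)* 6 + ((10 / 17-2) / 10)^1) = 595 / 1629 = 0.37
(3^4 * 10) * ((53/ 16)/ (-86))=-21465/ 688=-31.20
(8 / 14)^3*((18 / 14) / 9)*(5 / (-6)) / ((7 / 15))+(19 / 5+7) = 903578 / 84035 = 10.75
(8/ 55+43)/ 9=791/ 165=4.79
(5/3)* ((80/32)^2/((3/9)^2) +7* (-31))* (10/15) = -3215/18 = -178.61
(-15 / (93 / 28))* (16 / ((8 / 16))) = -4480 / 31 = -144.52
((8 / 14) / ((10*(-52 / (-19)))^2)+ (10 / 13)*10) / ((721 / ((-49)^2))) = 178377689 / 6962800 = 25.62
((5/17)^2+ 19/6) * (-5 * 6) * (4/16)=-28205/1156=-24.40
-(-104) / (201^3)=0.00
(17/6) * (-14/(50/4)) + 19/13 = -1669/975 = -1.71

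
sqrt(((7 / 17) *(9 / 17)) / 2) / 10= 3 *sqrt(14) / 340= 0.03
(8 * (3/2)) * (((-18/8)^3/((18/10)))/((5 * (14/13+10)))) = -351/256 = -1.37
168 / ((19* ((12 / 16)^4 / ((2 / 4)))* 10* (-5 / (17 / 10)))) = -30464 / 64125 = -0.48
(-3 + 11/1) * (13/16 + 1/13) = 185/26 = 7.12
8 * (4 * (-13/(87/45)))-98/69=-433402/2001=-216.59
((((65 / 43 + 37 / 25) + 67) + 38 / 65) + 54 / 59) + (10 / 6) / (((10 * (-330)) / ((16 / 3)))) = 17506458899 / 244883925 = 71.49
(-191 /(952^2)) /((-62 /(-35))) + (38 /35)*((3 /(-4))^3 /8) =-657931 /11467520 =-0.06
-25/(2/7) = -87.50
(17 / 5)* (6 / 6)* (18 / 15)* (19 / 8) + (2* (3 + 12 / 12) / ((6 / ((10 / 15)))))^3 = 10.39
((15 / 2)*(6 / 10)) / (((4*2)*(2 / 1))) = 9 / 32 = 0.28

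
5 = 5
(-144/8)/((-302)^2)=-9/45602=-0.00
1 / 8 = 0.12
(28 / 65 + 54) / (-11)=-3538 / 715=-4.95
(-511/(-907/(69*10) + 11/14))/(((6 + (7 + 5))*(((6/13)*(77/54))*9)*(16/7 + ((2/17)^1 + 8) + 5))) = 6993035/11883762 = 0.59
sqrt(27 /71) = 3 * sqrt(213) /71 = 0.62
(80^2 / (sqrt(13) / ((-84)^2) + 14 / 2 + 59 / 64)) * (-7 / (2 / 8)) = -86988084019200 / 3845472797 + 20230963200 * sqrt(13) / 49991146361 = -22619.45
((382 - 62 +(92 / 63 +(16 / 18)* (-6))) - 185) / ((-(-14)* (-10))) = -8261 / 8820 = -0.94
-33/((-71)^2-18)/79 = -33/396817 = -0.00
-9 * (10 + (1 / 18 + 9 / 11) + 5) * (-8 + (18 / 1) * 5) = -128863 / 11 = -11714.82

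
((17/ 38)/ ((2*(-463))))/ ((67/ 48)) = -204/ 589399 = -0.00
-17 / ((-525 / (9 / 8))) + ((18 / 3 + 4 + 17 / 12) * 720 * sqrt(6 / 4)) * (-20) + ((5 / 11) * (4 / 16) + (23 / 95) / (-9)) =324341 / 2633400-82200 * sqrt(6) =-201347.93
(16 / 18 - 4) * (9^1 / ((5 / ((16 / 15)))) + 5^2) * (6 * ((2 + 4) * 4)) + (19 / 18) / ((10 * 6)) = -65124769 / 5400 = -12060.14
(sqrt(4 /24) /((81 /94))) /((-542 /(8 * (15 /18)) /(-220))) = 103400 * sqrt(6) /197559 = 1.28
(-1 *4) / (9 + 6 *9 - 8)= -4 / 55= -0.07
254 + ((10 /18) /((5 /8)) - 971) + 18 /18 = -6436 /9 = -715.11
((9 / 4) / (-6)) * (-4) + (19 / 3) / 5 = 83 / 30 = 2.77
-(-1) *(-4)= -4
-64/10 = -32/5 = -6.40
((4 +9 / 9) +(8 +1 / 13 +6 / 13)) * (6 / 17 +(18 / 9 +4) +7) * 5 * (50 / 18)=4994000 / 1989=2510.81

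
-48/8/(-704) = 3/352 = 0.01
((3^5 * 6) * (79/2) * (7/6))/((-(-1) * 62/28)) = 940653/31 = 30343.65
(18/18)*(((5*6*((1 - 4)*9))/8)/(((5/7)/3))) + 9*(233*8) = 65403/4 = 16350.75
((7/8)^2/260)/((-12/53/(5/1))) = -2597/39936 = -0.07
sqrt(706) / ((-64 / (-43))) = 43 *sqrt(706) / 64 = 17.85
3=3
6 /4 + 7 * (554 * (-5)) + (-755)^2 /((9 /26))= 29292307 /18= 1627350.39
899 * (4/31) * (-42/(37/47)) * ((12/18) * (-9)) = 1373904/37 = 37132.54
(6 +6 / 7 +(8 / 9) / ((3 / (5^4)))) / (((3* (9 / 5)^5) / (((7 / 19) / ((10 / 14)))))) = 158795000 / 90876411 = 1.75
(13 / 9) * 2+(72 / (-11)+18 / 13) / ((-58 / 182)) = 54788 / 2871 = 19.08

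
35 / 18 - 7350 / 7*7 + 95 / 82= -2711005 / 369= -7346.90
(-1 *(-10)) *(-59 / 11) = -590 / 11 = -53.64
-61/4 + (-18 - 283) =-1265/4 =-316.25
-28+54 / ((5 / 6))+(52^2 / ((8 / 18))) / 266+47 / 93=3721681 / 61845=60.18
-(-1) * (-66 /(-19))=3.47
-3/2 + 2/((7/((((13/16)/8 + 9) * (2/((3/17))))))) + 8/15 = 95777/3360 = 28.51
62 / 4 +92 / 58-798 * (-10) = 463831 / 58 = 7997.09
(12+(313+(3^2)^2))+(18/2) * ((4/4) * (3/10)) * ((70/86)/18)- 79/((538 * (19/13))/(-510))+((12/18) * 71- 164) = 898506509/2637276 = 340.69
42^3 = 74088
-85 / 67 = -1.27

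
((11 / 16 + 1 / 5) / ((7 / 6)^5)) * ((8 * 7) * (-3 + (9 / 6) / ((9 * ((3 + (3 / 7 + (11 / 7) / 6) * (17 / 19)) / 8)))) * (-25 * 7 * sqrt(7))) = 10485683280 * sqrt(7) / 990241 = 28015.92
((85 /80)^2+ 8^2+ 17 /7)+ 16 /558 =33790913 /499968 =67.59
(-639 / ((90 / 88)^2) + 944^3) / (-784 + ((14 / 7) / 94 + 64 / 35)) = -62272182002576 / 57898665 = -1075537.44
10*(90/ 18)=50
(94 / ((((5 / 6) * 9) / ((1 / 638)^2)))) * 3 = 47 / 508805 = 0.00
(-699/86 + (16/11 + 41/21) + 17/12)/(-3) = 131287/119196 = 1.10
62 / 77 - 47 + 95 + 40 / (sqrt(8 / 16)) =3758 / 77 + 40 * sqrt(2) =105.37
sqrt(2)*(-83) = -83*sqrt(2) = -117.38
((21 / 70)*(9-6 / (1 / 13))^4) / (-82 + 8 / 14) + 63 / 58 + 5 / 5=-4601310613 / 55100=-83508.36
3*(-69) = -207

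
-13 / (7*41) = -13 / 287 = -0.05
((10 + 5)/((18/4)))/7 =10/21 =0.48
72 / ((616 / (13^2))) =1521 / 77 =19.75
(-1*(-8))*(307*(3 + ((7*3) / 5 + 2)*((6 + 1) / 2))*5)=303316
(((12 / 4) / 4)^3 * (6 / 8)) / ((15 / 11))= 297 / 1280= 0.23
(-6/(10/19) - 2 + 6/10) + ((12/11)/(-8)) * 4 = -734/55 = -13.35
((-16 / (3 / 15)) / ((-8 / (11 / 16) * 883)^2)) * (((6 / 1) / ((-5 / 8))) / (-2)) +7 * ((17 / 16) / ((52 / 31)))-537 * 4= -2781068020685 / 1297402496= -2143.57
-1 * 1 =-1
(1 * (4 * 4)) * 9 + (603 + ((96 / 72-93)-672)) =-50 / 3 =-16.67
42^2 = 1764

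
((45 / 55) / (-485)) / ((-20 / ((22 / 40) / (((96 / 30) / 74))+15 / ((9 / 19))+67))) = 32079 / 3414400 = 0.01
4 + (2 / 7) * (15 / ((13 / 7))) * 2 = 112 / 13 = 8.62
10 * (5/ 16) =25/ 8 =3.12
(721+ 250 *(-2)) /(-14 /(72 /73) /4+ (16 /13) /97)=-40130064 /642067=-62.50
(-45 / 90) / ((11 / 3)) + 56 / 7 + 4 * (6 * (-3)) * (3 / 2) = -2203 / 22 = -100.14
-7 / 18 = -0.39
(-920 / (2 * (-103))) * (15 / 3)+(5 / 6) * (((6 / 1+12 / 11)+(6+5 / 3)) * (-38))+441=-3.99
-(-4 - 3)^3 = 343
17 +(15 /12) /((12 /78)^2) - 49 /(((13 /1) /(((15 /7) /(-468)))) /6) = 189053 /2704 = 69.92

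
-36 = -36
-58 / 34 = -29 / 17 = -1.71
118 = 118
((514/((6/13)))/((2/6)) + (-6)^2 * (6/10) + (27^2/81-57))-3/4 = 66277/20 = 3313.85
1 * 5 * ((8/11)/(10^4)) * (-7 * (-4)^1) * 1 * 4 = 56/1375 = 0.04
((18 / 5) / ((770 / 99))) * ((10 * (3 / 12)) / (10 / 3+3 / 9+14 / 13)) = 3159 / 12950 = 0.24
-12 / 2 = -6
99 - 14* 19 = -167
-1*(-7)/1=7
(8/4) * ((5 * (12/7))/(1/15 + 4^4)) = 1800/26887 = 0.07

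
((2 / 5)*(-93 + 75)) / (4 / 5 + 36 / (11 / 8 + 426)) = -30771 / 3779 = -8.14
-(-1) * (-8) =-8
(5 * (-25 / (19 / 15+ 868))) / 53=-1875 / 691067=-0.00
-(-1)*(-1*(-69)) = 69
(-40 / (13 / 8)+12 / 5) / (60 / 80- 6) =5776 / 1365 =4.23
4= 4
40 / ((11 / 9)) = 360 / 11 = 32.73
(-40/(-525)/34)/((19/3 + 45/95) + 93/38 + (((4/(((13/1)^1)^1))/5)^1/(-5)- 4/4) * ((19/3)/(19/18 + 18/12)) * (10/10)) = 227240/684045677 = 0.00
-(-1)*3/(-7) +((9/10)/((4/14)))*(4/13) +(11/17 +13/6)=155677/46410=3.35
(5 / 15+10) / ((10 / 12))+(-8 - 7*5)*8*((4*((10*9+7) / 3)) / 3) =-666802 / 45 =-14817.82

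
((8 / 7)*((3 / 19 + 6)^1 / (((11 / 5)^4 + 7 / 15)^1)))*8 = 540000 / 229159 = 2.36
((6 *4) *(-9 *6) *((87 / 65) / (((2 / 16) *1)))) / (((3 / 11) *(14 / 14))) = -3307392 / 65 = -50882.95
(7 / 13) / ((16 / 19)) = 133 / 208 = 0.64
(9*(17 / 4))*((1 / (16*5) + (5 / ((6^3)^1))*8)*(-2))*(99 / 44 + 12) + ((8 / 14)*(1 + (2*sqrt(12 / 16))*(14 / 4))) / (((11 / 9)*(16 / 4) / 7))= -1511371 / 7040 + 63*sqrt(3) / 22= -209.72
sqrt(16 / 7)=4 *sqrt(7) / 7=1.51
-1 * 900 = -900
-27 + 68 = 41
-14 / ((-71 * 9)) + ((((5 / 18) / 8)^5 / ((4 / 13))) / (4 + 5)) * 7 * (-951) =1149390370723 / 52753594318848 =0.02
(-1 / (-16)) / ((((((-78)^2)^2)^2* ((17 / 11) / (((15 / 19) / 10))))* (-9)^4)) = 11 / 30971205170078014513152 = 0.00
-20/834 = -10/417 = -0.02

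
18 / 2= 9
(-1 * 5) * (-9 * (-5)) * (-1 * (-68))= -15300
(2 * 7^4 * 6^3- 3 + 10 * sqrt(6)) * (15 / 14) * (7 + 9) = 1200 * sqrt(6) / 7 + 124467480 / 7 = 17781488.48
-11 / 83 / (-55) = 1 / 415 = 0.00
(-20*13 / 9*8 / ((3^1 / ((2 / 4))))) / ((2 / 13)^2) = -43940 / 27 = -1627.41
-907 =-907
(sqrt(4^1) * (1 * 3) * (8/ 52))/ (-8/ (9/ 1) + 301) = 108/ 35113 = 0.00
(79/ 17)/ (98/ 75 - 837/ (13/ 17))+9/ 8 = 162466653/ 144962536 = 1.12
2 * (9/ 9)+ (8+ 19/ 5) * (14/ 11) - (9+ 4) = 221/ 55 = 4.02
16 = 16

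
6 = 6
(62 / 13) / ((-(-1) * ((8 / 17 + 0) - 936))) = -527 / 103376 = -0.01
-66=-66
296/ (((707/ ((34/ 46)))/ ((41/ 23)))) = 206312/ 374003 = 0.55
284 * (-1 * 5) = -1420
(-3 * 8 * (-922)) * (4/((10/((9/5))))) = 398304/25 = 15932.16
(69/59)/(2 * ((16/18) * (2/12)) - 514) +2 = 1634797/818330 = 2.00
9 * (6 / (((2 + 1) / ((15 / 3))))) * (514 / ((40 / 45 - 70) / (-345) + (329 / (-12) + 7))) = -574549200 / 251087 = -2288.25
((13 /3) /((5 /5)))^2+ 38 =56.78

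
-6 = -6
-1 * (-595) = 595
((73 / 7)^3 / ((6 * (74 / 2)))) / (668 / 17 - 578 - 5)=-0.01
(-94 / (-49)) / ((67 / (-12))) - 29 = -96335 / 3283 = -29.34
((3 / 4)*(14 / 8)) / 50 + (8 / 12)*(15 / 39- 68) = -468527 / 10400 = -45.05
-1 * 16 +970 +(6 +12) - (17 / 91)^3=732466099 / 753571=971.99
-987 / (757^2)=-987 / 573049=-0.00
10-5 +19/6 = 49/6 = 8.17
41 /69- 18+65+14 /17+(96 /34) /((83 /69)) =4942430 /97359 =50.77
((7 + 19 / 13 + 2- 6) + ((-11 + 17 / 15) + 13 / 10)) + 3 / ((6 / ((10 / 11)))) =-3.65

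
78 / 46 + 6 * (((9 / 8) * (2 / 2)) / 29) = 5145 / 2668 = 1.93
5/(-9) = -5/9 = -0.56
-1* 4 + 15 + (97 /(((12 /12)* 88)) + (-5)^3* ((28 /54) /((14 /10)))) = -81245 /2376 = -34.19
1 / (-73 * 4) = -1 / 292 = -0.00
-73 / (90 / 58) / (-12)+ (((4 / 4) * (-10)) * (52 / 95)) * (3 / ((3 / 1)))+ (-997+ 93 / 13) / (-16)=2011106 / 33345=60.31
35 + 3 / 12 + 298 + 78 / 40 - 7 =328.20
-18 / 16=-9 / 8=-1.12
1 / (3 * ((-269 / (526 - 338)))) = -188 / 807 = -0.23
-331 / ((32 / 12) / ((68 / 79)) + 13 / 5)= -84405 / 1453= -58.09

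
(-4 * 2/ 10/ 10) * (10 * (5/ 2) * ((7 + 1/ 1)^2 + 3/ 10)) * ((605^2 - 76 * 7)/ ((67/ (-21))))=4935251979/ 335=14732095.46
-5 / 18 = -0.28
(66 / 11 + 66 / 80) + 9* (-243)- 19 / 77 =-6715699 / 3080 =-2180.42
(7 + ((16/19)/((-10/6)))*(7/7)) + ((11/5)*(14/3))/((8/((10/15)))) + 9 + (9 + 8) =57029/1710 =33.35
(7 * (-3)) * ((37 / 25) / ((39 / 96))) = -24864 / 325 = -76.50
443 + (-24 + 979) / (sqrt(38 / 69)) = 443 + 955 * sqrt(2622) / 38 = 1729.87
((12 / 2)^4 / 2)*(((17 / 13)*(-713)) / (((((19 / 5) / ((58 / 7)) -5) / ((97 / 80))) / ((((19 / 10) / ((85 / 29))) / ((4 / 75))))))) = 89515013139 / 45656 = 1960640.73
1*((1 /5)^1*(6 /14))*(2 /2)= 3 /35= 0.09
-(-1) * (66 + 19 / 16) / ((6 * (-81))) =-1075 / 7776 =-0.14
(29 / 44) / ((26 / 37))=1073 / 1144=0.94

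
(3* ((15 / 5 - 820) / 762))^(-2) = 64516 / 667489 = 0.10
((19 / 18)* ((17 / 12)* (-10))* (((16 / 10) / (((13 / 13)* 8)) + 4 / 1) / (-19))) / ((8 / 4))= 119 / 72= 1.65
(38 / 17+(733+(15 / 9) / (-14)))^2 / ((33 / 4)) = 275491666129 / 4205817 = 65502.53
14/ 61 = 0.23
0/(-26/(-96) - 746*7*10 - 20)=0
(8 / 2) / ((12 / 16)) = 16 / 3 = 5.33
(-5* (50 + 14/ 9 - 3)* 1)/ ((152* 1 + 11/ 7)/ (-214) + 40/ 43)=-28148918/ 24651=-1141.90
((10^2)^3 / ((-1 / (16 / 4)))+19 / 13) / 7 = -51999981 / 91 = -571428.36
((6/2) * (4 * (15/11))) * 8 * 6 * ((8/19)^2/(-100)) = -1.39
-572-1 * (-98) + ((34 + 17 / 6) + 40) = -2383 / 6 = -397.17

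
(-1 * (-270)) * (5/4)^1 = 675/2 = 337.50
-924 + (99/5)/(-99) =-4621/5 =-924.20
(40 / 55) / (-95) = -8 / 1045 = -0.01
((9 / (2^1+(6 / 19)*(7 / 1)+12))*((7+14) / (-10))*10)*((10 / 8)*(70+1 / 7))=-1259415 / 1232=-1022.25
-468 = -468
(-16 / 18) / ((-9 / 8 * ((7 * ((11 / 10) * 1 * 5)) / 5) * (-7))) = -640 / 43659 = -0.01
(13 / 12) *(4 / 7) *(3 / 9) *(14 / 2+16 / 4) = 143 / 63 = 2.27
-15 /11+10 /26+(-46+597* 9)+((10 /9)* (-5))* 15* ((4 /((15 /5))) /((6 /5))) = 20206267 /3861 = 5233.43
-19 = -19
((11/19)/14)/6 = 11/1596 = 0.01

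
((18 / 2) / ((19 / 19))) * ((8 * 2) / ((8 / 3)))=54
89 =89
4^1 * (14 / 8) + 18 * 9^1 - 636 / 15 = 633 / 5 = 126.60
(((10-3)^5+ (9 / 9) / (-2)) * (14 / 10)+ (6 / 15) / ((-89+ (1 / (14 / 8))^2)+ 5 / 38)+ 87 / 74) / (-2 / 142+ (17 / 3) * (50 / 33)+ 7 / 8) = 13452078805167288 / 5400649593425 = 2490.83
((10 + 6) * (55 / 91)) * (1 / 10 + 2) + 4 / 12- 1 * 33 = -482 / 39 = -12.36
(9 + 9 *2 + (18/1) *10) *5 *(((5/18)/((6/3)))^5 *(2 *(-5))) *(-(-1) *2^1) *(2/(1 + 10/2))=-1796875/5038848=-0.36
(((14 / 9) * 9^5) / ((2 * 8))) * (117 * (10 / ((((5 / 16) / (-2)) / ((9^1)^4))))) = -282042115992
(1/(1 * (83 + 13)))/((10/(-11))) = -11/960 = -0.01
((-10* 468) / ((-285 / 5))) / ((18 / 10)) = 2600 / 57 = 45.61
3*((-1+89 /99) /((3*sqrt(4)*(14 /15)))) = -25 /462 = -0.05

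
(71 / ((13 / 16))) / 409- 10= -52034 / 5317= -9.79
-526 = -526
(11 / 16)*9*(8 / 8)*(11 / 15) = 363 / 80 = 4.54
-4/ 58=-2/ 29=-0.07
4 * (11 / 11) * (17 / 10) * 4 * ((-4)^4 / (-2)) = -17408 / 5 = -3481.60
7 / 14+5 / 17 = 27 / 34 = 0.79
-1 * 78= -78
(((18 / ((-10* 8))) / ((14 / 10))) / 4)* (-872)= 981 / 28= 35.04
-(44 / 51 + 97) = -4991 / 51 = -97.86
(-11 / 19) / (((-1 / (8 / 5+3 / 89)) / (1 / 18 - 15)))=-2151193 / 152190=-14.13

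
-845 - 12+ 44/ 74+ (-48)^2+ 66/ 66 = 53598/ 37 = 1448.59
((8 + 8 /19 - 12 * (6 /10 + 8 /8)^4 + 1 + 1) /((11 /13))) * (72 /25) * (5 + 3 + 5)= -3018.64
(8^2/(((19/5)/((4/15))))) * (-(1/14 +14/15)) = -27008/5985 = -4.51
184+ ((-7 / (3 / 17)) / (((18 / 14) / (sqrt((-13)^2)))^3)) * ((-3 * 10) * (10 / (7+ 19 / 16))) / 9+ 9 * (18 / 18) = 143645800163 / 859491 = 167128.92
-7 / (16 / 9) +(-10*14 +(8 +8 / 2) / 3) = -2239 / 16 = -139.94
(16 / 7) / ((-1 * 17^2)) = -16 / 2023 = -0.01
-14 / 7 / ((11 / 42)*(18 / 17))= -238 / 33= -7.21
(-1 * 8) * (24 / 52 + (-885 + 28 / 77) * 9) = 9107688 / 143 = 63690.13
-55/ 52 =-1.06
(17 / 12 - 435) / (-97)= 5203 / 1164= 4.47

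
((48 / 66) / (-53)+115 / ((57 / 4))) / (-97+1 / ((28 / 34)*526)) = -1971519536 / 23736604221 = -0.08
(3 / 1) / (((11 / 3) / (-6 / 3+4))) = 18 / 11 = 1.64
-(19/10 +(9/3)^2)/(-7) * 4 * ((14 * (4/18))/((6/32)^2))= 223232/405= 551.19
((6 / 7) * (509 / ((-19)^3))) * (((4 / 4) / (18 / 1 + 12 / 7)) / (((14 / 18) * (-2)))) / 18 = 509 / 4417196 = 0.00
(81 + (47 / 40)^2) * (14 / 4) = 288.33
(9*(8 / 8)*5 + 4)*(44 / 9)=2156 / 9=239.56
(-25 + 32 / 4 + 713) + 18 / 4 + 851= 3103 / 2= 1551.50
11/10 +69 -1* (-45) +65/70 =4061/35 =116.03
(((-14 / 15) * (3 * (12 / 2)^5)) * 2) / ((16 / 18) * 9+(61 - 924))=24192 / 475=50.93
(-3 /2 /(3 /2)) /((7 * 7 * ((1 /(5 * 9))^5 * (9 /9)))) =-184528125 /49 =-3765880.10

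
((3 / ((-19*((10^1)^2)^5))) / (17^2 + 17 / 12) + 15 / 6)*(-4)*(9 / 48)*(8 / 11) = -1241531249999973 / 910456250000000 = -1.36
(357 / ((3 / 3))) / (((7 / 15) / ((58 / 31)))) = 44370 / 31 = 1431.29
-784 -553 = -1337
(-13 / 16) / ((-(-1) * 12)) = -13 / 192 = -0.07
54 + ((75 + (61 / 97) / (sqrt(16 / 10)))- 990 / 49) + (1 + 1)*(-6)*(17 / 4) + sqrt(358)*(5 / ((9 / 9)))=61*sqrt(10) / 388 + 2832 / 49 + 5*sqrt(358)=152.90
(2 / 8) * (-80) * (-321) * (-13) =-83460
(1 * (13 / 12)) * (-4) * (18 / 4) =-19.50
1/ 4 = 0.25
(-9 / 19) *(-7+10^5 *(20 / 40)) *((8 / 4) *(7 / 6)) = -1049853 / 19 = -55255.42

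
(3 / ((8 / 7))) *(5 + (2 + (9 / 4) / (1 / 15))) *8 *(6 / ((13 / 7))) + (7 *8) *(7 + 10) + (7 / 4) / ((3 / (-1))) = 579719 / 156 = 3716.15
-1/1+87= 86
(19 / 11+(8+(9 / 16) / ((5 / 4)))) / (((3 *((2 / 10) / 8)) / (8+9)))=76126 / 33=2306.85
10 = 10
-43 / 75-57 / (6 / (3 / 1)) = -4361 / 150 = -29.07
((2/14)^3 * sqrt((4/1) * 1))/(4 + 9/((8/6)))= 8/14749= 0.00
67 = 67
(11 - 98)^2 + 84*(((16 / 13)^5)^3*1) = 484271430610628085717 / 51185893014090757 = 9461.03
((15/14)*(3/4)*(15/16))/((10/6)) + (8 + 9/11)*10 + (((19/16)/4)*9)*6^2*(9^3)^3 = 367283922537311/9856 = 37265008374.32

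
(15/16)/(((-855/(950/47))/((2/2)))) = -0.02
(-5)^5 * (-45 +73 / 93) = 12850000 / 93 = 138172.04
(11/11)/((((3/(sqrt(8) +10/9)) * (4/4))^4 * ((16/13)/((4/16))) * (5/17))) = 41327 * sqrt(2)/59049 +11308349/10628820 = 2.05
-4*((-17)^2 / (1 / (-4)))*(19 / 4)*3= 65892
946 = 946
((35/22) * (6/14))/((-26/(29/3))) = -145/572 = -0.25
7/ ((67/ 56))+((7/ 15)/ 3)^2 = 797083/ 135675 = 5.87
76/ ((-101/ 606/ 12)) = -5472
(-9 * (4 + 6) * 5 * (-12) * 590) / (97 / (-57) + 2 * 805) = 181602000 / 91673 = 1980.98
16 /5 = 3.20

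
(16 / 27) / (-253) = -16 / 6831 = -0.00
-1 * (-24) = 24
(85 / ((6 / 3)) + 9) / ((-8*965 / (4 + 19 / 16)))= -8549 / 247040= -0.03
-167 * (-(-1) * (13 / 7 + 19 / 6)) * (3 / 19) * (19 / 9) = -35237 / 126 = -279.66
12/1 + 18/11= 150/11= 13.64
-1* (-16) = 16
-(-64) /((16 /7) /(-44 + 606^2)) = 10281376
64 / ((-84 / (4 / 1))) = -64 / 21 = -3.05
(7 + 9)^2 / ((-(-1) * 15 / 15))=256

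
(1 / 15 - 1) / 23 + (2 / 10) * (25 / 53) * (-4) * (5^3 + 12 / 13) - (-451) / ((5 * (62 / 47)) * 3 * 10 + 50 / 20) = -45.31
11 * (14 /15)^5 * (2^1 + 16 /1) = 11832128 /84375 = 140.23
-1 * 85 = -85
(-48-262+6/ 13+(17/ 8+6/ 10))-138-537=-510543/ 520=-981.81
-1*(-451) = 451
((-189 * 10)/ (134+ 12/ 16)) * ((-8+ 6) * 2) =4320/ 77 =56.10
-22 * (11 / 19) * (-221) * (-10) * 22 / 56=-1470755 / 133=-11058.31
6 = 6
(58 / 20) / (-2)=-29 / 20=-1.45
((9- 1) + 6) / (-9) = -14 / 9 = -1.56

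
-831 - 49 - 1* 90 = -970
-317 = -317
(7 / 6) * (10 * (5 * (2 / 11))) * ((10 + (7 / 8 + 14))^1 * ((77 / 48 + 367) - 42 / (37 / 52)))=19147098425 / 234432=81674.42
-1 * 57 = -57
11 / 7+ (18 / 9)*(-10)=-129 / 7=-18.43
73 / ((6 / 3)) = 73 / 2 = 36.50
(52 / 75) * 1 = 52 / 75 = 0.69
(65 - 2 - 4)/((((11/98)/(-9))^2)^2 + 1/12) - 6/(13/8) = 35518574336640/50430493789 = 704.31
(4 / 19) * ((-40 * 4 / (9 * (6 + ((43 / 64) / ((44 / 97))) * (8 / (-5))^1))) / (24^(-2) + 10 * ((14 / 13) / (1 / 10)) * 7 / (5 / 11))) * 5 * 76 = -18743296000 / 79342262897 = -0.24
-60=-60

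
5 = 5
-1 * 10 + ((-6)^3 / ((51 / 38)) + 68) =-102.94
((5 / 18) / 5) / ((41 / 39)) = 13 / 246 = 0.05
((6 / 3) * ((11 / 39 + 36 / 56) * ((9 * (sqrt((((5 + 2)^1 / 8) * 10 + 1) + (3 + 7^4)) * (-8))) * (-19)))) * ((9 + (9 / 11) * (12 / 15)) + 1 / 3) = 12650048 * sqrt(9655) / 1001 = 1241750.19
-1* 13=-13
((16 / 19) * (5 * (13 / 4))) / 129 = 260 / 2451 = 0.11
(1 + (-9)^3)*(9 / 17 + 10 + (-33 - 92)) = 1416688 / 17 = 83334.59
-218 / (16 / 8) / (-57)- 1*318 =-18017 / 57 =-316.09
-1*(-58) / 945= 58 / 945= 0.06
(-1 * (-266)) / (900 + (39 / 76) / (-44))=889504 / 3009561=0.30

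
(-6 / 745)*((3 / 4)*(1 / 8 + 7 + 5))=-873 / 11920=-0.07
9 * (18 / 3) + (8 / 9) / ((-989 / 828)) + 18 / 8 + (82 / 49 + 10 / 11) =5385257 / 92708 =58.09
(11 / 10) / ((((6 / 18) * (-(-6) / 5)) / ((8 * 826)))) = 18172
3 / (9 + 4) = 0.23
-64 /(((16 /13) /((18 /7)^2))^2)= -4435236 /2401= -1847.25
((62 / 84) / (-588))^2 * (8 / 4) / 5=961 / 1524731040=0.00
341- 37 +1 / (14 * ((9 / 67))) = 38371 / 126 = 304.53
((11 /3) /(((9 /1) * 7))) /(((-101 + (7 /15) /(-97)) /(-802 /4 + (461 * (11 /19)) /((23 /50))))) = -84309005 /385334364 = -0.22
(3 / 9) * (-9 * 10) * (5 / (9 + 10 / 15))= -450 / 29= -15.52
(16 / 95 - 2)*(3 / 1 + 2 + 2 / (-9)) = -2494 / 285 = -8.75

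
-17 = -17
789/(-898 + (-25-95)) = -789/1018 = -0.78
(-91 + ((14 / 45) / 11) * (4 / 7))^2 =8278.06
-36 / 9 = -4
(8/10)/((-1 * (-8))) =1/10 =0.10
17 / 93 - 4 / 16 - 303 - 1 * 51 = -131713 / 372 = -354.07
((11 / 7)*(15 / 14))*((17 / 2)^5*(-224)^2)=3748422480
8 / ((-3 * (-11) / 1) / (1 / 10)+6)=1 / 42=0.02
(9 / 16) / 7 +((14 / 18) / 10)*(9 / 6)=331 / 1680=0.20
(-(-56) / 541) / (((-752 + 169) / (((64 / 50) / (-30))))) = 896 / 118276125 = 0.00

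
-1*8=-8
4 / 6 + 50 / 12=29 / 6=4.83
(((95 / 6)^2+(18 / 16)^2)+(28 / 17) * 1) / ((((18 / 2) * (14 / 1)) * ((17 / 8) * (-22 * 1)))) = -2483321 / 57679776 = -0.04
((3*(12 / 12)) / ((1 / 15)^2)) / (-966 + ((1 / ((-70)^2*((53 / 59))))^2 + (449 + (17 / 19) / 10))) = -864970454250000 / 662388641050861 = -1.31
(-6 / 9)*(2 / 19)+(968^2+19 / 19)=53410421 / 57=937024.93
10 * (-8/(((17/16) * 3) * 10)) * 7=-17.57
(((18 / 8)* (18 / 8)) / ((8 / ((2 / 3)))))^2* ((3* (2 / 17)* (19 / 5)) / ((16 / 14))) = 290871 / 1392640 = 0.21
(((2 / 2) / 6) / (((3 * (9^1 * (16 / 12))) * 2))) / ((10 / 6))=1 / 720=0.00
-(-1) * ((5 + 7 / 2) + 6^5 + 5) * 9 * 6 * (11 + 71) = 34491906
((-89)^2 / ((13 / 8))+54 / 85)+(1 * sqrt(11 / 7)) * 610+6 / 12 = 610 * sqrt(77) / 7+10775069 / 2210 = 5640.27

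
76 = 76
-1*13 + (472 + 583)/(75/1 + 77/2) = -841/227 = -3.70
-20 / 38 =-10 / 19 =-0.53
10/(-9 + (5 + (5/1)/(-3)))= -30/17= -1.76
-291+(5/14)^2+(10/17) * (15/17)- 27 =-17976167/56644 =-317.35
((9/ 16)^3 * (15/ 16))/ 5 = 2187/ 65536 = 0.03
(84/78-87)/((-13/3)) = 3351/169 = 19.83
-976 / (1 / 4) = -3904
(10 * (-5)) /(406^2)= -25 /82418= -0.00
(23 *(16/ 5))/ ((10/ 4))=736/ 25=29.44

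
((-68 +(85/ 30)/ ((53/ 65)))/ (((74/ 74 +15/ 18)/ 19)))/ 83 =-8.06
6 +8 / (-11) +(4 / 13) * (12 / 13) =10330 / 1859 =5.56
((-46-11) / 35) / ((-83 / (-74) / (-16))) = 67488 / 2905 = 23.23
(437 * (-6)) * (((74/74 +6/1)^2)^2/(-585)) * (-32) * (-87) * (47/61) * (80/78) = 732216335872/30927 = 23675634.10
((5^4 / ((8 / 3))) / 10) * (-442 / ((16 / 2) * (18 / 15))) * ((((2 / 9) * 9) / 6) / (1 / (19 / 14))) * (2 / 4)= -244.08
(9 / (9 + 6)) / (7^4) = 3 / 12005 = 0.00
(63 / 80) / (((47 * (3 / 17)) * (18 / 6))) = 119 / 3760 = 0.03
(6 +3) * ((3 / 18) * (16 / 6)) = 4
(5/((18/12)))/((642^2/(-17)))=-85/618246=-0.00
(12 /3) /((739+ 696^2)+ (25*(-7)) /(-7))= 1 /121295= 0.00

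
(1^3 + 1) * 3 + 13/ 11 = 79/ 11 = 7.18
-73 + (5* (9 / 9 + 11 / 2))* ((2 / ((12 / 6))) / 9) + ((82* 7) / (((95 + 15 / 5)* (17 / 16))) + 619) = 1189075 / 2142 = 555.12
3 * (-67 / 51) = -3.94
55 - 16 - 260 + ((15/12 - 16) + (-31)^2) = 2901/4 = 725.25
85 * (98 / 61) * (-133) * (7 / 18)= -3877615 / 549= -7063.05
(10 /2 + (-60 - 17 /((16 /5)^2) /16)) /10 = -45141 /8192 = -5.51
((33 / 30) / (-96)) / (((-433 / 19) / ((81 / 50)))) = 5643 / 6928000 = 0.00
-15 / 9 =-5 / 3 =-1.67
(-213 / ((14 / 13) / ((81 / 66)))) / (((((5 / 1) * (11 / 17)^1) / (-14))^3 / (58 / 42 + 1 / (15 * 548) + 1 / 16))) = 284760128554083 / 10029085000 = 28393.43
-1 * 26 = -26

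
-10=-10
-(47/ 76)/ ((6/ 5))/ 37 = -235/ 16872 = -0.01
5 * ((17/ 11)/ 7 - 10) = -3765/ 77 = -48.90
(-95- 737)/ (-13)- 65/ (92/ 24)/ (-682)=502147/ 7843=64.02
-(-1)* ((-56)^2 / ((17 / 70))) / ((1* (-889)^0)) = 219520 / 17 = 12912.94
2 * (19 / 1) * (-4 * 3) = -456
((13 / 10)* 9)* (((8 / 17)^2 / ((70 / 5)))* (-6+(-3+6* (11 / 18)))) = -9984 / 10115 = -0.99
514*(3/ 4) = 771/ 2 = 385.50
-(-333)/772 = 0.43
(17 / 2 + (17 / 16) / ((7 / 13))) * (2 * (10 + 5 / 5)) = 12903 / 56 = 230.41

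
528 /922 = 264 /461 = 0.57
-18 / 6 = -3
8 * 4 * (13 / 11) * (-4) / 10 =-832 / 55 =-15.13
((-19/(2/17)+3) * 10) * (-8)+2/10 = 63401/5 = 12680.20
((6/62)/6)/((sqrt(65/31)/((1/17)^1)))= sqrt(2015)/68510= 0.00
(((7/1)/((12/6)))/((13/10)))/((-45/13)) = -7/9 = -0.78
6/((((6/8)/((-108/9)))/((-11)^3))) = 127776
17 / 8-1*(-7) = 9.12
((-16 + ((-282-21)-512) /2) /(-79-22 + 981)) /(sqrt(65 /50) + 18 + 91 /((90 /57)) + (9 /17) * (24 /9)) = -14027601 /2245238864 + 18207 * sqrt(130) /2245238864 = -0.01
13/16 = 0.81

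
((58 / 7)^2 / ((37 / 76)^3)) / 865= 1476715264 / 2146927405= 0.69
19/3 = 6.33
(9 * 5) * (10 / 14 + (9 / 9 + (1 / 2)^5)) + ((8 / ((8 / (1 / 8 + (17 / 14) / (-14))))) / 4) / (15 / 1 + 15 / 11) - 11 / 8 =77.17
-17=-17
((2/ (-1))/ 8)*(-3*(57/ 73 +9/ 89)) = 8595/ 12994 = 0.66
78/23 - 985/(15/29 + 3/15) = -3276863/2392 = -1369.93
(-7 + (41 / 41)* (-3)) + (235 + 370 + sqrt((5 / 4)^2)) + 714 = 5241 / 4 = 1310.25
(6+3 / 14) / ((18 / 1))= 29 / 84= 0.35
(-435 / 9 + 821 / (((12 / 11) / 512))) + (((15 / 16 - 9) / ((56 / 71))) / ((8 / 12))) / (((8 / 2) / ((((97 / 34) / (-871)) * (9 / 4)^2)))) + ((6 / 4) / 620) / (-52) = 608468574896835797 / 1579312250880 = 385274.40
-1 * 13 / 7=-13 / 7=-1.86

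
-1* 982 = -982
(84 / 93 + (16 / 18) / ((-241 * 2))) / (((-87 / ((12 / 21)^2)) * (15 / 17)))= -16485376 / 4299597855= -0.00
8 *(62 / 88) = 62 / 11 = 5.64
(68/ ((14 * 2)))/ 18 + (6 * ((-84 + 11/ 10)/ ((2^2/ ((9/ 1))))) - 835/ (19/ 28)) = -56248021/ 23940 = -2349.54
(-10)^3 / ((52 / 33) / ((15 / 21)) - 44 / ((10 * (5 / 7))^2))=-20625000 / 27713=-744.24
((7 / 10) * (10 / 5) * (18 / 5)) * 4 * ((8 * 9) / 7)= 5184 / 25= 207.36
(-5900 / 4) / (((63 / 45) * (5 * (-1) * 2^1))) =1475 / 14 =105.36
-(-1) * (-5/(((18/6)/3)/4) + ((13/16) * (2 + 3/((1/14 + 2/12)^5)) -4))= 158161189/50000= 3163.22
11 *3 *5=165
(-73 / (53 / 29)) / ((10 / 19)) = -40223 / 530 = -75.89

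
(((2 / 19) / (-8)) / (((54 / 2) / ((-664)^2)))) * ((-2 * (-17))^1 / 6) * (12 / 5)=-7495232 / 2565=-2922.12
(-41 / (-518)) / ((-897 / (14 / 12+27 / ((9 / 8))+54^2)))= -0.26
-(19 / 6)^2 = -361 / 36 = -10.03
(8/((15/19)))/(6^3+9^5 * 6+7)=152/5317755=0.00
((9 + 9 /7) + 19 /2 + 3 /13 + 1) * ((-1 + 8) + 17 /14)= 439875 /2548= 172.64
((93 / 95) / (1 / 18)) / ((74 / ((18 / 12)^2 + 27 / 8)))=7533 / 5624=1.34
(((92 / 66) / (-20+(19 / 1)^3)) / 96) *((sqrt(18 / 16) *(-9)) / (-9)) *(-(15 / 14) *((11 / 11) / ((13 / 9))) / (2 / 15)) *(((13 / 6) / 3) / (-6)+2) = -16675 *sqrt(2) / 1001448448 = -0.00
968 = 968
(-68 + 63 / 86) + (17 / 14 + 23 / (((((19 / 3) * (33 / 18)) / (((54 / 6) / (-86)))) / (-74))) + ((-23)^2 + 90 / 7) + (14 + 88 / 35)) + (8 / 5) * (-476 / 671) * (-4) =9827678489 / 19187245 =512.20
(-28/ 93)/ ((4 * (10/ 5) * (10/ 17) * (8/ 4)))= -119/ 3720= -0.03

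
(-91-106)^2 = 38809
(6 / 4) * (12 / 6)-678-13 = -688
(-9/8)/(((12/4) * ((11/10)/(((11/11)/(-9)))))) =5/132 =0.04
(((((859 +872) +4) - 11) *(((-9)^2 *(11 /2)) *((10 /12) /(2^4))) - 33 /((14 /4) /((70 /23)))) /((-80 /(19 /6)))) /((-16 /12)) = 55898931 /47104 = 1186.71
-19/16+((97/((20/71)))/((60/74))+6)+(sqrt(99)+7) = 3* sqrt(11)+523813/1200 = 446.46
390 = 390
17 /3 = 5.67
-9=-9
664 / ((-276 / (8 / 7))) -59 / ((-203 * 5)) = -26927 / 10005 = -2.69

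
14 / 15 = 0.93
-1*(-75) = 75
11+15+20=46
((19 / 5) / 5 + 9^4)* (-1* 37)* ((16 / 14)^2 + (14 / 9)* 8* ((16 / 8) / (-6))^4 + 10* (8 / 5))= -757101118208 / 178605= -4238969.34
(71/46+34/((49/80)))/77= 128599/173558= 0.74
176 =176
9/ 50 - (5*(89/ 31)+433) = -693121/ 1550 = -447.17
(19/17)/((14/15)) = 285/238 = 1.20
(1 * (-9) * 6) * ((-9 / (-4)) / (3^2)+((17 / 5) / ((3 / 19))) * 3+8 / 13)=-459567 / 130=-3535.13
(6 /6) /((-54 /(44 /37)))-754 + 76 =-677344 /999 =-678.02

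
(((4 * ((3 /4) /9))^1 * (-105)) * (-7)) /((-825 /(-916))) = 44884 /165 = 272.02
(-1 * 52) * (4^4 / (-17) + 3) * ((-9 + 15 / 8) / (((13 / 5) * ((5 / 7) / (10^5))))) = -4089750000 / 17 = -240573529.41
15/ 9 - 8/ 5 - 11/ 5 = -32/ 15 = -2.13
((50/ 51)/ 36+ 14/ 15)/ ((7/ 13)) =57317/ 32130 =1.78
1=1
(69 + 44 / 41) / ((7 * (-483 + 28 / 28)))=-2873 / 138334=-0.02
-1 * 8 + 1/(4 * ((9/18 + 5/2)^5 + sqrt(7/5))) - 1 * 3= -12989257/1180952 - sqrt(35)/1180952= -11.00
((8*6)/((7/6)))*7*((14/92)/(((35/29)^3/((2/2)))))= 3512016/140875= 24.93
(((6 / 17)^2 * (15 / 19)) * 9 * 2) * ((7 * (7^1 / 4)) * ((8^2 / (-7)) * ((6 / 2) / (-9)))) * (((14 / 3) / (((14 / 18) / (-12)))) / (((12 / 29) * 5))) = -12628224 / 5491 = -2299.80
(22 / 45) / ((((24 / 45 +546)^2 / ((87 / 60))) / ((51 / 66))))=493 / 268828816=0.00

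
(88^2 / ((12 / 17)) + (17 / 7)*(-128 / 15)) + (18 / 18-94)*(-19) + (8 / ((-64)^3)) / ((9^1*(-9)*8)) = 9450955210787 / 743178240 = 12716.94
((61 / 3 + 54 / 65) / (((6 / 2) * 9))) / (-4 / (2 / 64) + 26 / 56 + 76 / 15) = -115556 / 18054387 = -0.01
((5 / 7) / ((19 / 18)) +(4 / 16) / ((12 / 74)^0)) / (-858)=-493 / 456456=-0.00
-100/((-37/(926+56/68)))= 1575600/629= 2504.93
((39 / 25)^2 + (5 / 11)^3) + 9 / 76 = 167282651 / 63222500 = 2.65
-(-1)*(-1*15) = -15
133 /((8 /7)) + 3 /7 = 6541 /56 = 116.80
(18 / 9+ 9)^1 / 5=11 / 5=2.20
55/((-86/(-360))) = 9900/43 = 230.23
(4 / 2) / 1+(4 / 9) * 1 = 22 / 9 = 2.44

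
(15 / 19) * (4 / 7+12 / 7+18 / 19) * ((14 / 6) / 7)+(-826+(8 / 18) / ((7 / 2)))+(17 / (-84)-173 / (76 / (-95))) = -13849909 / 22743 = -608.97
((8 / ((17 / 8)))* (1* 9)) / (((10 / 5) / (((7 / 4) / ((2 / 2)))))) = 504 / 17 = 29.65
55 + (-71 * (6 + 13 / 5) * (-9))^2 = 754986904 / 25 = 30199476.16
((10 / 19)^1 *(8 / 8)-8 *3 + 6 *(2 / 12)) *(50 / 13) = -21350 / 247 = -86.44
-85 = -85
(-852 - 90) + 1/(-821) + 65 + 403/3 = -1829191/2463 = -742.67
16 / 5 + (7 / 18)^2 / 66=342389 / 106920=3.20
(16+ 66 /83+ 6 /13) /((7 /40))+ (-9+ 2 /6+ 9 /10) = 2940593 /32370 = 90.84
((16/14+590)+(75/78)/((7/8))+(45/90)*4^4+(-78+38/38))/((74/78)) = 175605/259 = 678.01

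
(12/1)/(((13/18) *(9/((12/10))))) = 144/65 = 2.22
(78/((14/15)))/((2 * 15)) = 39/14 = 2.79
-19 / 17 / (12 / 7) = -133 / 204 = -0.65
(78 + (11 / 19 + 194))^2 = 26822041 / 361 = 74299.28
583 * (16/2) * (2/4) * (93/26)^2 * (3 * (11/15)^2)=203375469/4225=48136.21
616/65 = 9.48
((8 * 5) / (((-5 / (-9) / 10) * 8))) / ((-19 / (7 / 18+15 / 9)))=-185 / 19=-9.74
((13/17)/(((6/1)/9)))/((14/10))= 195/238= 0.82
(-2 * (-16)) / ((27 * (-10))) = -16 / 135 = -0.12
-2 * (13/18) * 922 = -1331.78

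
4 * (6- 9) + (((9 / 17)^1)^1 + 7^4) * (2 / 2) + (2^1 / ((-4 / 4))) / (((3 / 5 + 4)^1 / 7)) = 933116 / 391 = 2386.49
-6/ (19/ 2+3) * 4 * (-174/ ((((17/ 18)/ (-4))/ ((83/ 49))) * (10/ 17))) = -24955776/ 6125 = -4074.41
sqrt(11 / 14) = sqrt(154) / 14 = 0.89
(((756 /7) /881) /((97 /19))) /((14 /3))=3078 /598199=0.01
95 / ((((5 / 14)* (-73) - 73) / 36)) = -2520 / 73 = -34.52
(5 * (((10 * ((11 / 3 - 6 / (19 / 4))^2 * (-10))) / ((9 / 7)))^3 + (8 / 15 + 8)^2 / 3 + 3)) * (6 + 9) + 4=-56696650268826998289265 / 8334036681507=-6803023844.93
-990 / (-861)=330 / 287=1.15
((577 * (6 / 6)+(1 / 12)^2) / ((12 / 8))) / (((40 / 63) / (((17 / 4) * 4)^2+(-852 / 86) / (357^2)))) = 43865682529811 / 250528320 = 175092.71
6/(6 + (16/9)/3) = 81/89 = 0.91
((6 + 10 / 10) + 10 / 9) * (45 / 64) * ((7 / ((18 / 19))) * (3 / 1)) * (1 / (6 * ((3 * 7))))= 6935 / 6912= 1.00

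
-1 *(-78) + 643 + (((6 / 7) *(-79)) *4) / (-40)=25472 / 35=727.77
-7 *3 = -21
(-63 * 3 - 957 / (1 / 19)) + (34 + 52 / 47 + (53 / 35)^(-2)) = -2420834131 / 132023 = -18336.46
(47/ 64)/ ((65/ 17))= 799/ 4160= 0.19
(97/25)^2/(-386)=-9409/241250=-0.04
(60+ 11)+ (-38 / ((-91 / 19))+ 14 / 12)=43735 / 546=80.10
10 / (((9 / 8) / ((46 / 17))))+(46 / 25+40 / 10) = 114338 / 3825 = 29.89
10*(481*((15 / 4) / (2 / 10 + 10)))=1768.38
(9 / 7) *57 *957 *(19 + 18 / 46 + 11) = 343167759 / 161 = 2131476.76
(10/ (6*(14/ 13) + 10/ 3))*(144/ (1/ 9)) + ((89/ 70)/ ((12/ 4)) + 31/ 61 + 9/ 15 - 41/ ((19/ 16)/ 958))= -295209853231/ 9297498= -31751.54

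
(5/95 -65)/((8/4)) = -617/19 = -32.47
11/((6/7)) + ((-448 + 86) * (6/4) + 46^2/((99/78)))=75041/66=1136.98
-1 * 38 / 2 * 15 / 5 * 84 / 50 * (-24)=57456 / 25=2298.24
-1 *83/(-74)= 83/74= 1.12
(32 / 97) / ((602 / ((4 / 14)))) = 32 / 204379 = 0.00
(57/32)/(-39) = -19/416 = -0.05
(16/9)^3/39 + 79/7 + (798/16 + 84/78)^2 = 431760117781/165582144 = 2607.53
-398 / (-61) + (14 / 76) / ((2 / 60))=12.05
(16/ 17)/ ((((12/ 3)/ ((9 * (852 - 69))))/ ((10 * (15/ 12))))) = 352350/ 17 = 20726.47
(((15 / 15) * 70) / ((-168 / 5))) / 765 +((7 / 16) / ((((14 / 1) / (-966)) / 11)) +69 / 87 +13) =-67784323 / 212976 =-318.27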